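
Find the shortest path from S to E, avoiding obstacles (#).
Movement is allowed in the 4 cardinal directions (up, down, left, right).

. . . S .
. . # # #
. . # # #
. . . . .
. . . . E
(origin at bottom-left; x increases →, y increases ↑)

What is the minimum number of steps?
9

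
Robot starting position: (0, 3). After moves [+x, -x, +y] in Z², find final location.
(0, 4)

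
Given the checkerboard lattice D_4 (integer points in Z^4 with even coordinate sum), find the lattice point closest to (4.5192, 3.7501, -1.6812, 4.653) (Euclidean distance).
(5, 4, -2, 5)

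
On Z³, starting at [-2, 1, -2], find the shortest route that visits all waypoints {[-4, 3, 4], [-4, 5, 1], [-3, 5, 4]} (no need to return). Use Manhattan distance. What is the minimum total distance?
16
(one optimal route: (-2, 1, -2) → (-4, 5, 1) → (-3, 5, 4) → (-4, 3, 4))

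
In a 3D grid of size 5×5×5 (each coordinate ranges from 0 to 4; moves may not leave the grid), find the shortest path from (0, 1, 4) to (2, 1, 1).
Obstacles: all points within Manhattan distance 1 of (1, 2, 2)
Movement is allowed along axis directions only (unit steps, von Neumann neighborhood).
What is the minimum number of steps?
5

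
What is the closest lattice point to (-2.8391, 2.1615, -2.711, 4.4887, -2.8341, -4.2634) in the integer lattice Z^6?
(-3, 2, -3, 4, -3, -4)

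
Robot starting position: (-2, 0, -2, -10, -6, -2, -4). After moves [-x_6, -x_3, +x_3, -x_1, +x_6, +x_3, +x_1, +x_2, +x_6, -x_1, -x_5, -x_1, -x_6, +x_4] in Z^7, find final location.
(-4, 1, -1, -9, -7, -2, -4)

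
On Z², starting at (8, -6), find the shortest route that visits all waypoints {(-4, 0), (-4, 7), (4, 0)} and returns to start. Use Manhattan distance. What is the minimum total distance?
50
(one optimal route: (8, -6) → (-4, 0) → (-4, 7) → (4, 0) → (8, -6))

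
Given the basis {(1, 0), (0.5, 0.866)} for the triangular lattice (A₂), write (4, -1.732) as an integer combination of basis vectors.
5b₁ - 2b₂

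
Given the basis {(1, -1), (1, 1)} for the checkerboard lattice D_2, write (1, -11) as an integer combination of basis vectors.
6b₁ - 5b₂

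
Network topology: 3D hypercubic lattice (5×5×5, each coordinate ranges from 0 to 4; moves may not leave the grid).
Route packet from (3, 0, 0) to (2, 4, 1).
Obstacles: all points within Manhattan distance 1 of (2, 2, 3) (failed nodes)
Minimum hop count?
6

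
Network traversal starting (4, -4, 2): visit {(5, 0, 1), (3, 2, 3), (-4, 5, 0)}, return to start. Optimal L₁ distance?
42
(one optimal route: (4, -4, 2) → (5, 0, 1) → (-4, 5, 0) → (3, 2, 3) → (4, -4, 2))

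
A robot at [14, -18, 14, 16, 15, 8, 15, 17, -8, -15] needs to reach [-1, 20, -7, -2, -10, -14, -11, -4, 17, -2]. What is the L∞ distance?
38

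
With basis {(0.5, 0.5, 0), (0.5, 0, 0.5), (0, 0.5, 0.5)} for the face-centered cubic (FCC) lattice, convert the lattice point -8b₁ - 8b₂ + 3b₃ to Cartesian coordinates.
(-8, -2.5, -2.5)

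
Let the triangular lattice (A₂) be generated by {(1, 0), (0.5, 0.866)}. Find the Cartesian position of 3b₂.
(1.5, 2.598)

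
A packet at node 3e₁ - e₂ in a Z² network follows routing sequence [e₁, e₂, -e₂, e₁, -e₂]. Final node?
(5, -2)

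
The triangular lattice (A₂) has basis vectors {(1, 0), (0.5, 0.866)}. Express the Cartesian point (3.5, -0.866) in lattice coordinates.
4b₁ - b₂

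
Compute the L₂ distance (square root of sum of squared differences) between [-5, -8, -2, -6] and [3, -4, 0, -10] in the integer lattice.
10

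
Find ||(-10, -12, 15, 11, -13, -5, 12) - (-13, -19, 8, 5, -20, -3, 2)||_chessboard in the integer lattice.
10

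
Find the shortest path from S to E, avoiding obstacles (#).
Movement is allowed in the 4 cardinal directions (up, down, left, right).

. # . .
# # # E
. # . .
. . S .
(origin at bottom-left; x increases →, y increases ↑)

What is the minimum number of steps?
3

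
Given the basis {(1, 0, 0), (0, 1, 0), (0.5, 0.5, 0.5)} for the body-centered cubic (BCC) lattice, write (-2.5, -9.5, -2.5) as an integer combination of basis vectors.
-7b₂ - 5b₃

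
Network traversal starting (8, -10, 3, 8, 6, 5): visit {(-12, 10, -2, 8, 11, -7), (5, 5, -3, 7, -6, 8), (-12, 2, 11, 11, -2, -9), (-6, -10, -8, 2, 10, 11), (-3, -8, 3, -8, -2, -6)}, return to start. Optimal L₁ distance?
280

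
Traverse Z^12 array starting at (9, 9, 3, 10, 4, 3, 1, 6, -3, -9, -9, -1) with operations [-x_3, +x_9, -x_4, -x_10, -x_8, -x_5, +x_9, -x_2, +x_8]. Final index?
(9, 8, 2, 9, 3, 3, 1, 6, -1, -10, -9, -1)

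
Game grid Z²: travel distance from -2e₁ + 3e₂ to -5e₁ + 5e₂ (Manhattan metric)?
5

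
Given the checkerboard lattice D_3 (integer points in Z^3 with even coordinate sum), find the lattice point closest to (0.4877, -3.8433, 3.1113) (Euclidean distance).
(1, -4, 3)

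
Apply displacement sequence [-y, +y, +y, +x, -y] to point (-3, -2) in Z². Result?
(-2, -2)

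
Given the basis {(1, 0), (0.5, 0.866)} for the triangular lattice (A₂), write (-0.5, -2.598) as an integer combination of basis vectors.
b₁ - 3b₂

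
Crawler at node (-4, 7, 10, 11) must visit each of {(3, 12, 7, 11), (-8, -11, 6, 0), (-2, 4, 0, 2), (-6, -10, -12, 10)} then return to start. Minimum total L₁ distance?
146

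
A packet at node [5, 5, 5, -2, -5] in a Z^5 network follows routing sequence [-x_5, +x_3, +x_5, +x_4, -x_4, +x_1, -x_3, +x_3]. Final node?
(6, 5, 6, -2, -5)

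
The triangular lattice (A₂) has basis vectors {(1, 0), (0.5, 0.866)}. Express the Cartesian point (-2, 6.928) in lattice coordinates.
-6b₁ + 8b₂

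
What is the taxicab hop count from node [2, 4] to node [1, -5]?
10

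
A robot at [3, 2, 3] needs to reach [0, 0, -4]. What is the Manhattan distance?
12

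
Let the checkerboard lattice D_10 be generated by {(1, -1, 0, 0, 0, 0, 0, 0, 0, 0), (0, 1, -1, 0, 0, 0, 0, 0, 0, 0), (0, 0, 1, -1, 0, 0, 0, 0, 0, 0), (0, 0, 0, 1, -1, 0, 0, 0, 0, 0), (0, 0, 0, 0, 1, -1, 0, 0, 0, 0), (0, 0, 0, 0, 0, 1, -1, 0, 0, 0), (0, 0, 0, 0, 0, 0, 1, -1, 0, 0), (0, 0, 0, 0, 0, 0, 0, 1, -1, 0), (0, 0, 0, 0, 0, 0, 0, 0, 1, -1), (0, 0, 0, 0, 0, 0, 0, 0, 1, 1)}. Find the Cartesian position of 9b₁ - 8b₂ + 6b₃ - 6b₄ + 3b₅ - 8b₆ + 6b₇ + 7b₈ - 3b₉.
(9, -17, 14, -12, 9, -11, 14, 1, -10, 3)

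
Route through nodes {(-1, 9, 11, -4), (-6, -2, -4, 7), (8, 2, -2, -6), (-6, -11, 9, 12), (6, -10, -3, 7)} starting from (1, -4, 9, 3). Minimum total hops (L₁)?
130
(one optimal route: (1, -4, 9, 3) → (-6, -11, 9, 12) → (-6, -2, -4, 7) → (6, -10, -3, 7) → (8, 2, -2, -6) → (-1, 9, 11, -4))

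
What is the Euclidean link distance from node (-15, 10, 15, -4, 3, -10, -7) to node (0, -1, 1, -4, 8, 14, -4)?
33.9411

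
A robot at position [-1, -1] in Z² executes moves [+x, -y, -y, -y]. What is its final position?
(0, -4)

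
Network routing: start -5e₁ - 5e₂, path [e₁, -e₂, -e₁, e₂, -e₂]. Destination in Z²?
(-5, -6)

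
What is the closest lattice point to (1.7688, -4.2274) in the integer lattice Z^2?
(2, -4)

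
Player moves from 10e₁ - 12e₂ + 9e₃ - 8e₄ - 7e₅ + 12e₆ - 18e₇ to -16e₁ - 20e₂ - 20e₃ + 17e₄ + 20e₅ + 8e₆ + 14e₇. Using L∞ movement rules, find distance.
32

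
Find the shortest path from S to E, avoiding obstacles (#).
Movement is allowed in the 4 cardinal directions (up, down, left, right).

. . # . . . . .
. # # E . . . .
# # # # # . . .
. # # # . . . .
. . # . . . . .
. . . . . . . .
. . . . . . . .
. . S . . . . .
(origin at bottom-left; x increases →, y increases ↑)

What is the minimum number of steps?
11
(one shortest path: (2, 0) → (3, 0) → (4, 0) → (5, 0) → (5, 1) → (5, 2) → (5, 3) → (5, 4) → (5, 5) → (5, 6) → (4, 6) → (3, 6))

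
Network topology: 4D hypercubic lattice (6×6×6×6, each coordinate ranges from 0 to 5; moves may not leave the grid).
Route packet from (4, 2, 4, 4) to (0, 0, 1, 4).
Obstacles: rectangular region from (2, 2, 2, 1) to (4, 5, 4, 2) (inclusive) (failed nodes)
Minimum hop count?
9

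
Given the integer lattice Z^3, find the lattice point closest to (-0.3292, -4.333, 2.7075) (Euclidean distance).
(0, -4, 3)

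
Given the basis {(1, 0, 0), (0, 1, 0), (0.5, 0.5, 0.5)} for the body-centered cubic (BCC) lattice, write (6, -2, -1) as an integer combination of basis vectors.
7b₁ - b₂ - 2b₃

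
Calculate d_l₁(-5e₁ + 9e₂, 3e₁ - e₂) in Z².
18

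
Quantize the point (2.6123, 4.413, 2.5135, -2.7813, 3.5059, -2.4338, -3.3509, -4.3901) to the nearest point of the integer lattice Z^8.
(3, 4, 3, -3, 4, -2, -3, -4)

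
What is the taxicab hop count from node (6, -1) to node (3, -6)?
8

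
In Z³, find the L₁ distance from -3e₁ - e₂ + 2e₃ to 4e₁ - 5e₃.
15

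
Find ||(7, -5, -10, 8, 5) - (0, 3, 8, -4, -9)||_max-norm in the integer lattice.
18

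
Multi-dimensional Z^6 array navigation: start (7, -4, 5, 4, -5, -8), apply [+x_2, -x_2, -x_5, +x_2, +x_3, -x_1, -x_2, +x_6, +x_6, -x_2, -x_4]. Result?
(6, -5, 6, 3, -6, -6)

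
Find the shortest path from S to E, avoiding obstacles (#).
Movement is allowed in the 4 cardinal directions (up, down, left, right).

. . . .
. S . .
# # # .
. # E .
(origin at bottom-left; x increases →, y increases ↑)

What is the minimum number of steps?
5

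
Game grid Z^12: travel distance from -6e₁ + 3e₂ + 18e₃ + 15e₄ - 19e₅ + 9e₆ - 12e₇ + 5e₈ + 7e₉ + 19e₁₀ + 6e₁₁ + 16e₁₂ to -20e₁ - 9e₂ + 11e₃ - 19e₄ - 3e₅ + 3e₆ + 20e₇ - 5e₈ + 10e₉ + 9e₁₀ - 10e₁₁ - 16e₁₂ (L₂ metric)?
65.9545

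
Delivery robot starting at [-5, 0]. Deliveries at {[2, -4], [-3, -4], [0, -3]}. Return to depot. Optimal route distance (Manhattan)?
22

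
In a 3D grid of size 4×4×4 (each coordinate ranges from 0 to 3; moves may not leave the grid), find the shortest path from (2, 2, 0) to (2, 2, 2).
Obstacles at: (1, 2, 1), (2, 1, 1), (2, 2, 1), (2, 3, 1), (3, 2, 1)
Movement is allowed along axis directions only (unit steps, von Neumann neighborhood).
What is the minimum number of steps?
6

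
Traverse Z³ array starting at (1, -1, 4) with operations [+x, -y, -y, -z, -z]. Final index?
(2, -3, 2)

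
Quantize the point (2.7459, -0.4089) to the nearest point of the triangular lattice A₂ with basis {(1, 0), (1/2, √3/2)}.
(3, 0)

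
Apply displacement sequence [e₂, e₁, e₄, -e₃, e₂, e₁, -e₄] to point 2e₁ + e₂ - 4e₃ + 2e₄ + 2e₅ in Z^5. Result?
(4, 3, -5, 2, 2)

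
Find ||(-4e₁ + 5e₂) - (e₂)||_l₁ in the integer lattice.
8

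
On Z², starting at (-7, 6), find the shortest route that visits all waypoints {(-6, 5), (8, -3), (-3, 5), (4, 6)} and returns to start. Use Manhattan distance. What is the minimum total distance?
48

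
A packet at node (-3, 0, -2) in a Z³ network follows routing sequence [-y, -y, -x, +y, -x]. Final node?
(-5, -1, -2)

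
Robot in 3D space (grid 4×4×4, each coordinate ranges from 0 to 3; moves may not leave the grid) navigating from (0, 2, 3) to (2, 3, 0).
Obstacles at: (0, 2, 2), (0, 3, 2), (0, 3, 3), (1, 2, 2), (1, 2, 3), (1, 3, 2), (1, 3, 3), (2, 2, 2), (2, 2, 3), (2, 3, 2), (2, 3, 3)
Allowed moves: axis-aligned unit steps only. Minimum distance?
8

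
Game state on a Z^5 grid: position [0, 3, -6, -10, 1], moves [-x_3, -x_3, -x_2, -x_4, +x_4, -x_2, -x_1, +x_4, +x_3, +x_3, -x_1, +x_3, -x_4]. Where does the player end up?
(-2, 1, -5, -10, 1)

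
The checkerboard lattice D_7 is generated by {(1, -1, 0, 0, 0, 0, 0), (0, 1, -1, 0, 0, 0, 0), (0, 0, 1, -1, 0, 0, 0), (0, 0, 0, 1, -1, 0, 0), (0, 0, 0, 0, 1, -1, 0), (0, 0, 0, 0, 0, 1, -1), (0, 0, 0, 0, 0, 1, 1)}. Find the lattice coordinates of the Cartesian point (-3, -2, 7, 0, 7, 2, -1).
-3b₁ - 5b₂ + 2b₃ + 2b₄ + 9b₅ + 6b₆ + 5b₇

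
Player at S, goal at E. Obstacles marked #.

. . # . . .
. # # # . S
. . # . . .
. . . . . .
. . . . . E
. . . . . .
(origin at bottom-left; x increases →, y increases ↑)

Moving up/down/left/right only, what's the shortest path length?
3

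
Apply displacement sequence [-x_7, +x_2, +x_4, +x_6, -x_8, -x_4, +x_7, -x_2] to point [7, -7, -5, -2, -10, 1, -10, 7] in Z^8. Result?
(7, -7, -5, -2, -10, 2, -10, 6)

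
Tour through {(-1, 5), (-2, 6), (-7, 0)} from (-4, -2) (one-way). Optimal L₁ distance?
18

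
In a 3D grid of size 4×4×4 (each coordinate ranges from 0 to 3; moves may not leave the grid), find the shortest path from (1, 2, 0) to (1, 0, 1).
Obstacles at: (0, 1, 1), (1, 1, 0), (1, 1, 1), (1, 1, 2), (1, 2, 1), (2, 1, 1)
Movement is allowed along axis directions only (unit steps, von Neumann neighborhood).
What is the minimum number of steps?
5
(one shortest path: (1, 2, 0) → (0, 2, 0) → (0, 1, 0) → (0, 0, 0) → (1, 0, 0) → (1, 0, 1))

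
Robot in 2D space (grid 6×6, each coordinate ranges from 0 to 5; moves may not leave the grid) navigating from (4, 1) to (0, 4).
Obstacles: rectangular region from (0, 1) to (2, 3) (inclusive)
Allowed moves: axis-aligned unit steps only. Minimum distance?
7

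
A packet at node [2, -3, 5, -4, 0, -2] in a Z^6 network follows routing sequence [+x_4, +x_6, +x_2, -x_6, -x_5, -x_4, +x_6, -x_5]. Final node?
(2, -2, 5, -4, -2, -1)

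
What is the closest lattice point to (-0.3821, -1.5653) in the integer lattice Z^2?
(0, -2)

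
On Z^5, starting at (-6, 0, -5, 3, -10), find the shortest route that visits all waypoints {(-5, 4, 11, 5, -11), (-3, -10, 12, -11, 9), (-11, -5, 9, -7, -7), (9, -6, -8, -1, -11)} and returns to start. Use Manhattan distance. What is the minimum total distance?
188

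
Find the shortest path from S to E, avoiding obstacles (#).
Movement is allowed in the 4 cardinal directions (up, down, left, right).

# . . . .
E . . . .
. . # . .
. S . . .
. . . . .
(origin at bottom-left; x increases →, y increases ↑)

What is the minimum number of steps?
3
(one shortest path: (1, 1) → (0, 1) → (0, 2) → (0, 3))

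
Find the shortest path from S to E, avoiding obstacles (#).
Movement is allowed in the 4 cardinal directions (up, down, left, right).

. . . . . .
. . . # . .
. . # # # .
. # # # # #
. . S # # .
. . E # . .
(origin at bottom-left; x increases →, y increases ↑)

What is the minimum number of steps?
1
(one shortest path: (2, 1) → (2, 0))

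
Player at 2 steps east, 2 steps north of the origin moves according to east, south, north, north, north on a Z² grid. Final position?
(3, 4)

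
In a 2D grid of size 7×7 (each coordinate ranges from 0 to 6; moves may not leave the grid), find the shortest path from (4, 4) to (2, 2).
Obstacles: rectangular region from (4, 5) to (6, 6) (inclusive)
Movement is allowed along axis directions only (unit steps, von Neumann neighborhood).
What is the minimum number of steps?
4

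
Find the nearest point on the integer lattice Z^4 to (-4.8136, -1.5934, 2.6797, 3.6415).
(-5, -2, 3, 4)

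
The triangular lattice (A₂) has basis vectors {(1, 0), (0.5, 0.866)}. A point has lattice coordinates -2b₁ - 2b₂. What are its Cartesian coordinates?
(-3, -1.732)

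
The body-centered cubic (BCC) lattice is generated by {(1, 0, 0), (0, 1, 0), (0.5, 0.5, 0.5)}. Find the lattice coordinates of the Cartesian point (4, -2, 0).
4b₁ - 2b₂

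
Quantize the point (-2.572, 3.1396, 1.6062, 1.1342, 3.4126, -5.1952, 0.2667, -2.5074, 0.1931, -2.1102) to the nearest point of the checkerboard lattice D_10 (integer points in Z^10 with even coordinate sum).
(-3, 3, 2, 1, 3, -5, 0, -3, 0, -2)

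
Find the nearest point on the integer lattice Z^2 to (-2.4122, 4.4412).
(-2, 4)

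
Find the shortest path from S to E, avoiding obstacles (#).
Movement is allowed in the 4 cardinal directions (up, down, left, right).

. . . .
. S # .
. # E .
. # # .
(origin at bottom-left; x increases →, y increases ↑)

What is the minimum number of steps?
6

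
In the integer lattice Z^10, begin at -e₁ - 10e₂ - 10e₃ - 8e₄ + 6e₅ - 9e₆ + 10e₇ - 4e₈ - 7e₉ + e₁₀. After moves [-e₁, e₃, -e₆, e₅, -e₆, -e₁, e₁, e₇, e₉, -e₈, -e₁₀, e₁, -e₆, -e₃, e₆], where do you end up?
(-1, -10, -10, -8, 7, -11, 11, -5, -6, 0)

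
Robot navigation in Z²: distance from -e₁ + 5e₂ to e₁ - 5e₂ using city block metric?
12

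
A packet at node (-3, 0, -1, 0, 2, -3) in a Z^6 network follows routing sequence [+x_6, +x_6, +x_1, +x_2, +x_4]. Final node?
(-2, 1, -1, 1, 2, -1)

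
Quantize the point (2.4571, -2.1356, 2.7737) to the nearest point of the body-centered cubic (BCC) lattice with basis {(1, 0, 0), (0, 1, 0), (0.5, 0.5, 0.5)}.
(2.5, -2.5, 2.5)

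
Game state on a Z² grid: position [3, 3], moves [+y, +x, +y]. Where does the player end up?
(4, 5)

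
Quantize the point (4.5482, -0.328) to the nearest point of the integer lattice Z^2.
(5, 0)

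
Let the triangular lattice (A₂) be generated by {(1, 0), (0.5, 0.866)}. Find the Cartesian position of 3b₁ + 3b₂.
(4.5, 2.598)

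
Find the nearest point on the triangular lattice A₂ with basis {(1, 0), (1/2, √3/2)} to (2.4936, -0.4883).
(2.5, -0.866)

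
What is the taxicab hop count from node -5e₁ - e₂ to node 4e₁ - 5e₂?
13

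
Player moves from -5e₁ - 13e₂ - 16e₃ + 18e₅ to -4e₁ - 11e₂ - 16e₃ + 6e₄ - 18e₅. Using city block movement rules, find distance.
45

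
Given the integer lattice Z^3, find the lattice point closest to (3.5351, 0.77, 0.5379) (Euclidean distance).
(4, 1, 1)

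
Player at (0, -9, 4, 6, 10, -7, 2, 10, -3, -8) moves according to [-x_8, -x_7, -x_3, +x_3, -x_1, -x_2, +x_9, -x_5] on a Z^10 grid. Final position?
(-1, -10, 4, 6, 9, -7, 1, 9, -2, -8)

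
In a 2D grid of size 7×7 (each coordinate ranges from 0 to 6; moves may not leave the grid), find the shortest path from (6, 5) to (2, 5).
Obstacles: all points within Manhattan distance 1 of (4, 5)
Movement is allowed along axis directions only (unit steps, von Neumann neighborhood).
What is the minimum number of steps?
8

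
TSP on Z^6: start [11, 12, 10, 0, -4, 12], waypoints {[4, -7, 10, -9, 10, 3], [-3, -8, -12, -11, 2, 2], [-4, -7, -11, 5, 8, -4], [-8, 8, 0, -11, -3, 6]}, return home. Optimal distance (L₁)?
234
(one optimal route: (11, 12, 10, 0, -4, 12) → (4, -7, 10, -9, 10, 3) → (-4, -7, -11, 5, 8, -4) → (-3, -8, -12, -11, 2, 2) → (-8, 8, 0, -11, -3, 6) → (11, 12, 10, 0, -4, 12))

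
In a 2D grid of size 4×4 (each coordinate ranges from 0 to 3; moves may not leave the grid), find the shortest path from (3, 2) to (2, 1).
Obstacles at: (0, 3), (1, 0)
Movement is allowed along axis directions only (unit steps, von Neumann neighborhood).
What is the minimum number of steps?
2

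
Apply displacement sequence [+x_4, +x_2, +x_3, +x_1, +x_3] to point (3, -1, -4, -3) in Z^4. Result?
(4, 0, -2, -2)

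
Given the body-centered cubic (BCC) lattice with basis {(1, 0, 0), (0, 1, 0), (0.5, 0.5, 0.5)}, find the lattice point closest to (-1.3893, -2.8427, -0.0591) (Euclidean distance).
(-1, -3, 0)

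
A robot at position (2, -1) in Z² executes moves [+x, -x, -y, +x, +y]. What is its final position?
(3, -1)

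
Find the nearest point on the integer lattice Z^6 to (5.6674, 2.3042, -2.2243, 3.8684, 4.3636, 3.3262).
(6, 2, -2, 4, 4, 3)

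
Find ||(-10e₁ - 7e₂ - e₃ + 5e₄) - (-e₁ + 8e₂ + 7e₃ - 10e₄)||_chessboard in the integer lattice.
15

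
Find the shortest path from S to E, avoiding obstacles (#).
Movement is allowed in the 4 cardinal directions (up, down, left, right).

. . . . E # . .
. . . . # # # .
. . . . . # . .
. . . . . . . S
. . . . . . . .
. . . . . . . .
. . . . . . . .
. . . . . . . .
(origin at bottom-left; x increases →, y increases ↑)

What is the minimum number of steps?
8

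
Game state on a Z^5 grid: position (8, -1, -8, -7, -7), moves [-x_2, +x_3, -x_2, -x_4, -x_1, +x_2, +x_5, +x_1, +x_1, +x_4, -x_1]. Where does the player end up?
(8, -2, -7, -7, -6)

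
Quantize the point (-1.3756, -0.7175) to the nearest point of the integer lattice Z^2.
(-1, -1)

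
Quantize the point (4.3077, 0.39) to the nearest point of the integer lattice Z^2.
(4, 0)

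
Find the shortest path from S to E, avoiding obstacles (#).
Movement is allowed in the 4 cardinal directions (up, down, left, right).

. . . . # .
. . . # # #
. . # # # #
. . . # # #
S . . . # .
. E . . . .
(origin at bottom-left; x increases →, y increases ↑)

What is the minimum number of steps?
2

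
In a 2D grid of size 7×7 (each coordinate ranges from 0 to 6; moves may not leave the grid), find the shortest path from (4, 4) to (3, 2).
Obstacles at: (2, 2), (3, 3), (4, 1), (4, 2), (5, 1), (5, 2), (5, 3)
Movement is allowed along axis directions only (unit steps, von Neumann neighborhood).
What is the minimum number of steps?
9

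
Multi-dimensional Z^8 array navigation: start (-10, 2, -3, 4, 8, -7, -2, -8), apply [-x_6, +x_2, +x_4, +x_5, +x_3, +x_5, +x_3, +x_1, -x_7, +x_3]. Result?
(-9, 3, 0, 5, 10, -8, -3, -8)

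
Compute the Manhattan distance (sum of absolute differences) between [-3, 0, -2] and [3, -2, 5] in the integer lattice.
15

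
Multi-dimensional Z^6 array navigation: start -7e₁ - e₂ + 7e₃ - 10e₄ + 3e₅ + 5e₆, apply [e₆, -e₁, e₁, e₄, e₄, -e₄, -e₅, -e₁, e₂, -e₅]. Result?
(-8, 0, 7, -9, 1, 6)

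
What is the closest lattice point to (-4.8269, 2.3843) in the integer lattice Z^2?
(-5, 2)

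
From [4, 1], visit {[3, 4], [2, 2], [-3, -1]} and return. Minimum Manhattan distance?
24
(one optimal route: (4, 1) → (3, 4) → (2, 2) → (-3, -1) → (4, 1))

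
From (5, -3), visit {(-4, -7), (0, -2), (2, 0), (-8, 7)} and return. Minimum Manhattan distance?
56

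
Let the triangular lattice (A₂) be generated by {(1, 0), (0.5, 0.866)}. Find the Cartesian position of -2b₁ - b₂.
(-2.5, -0.866)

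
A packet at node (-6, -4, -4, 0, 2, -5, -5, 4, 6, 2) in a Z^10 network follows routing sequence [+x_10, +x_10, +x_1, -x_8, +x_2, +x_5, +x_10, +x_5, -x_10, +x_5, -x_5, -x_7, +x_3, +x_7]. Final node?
(-5, -3, -3, 0, 4, -5, -5, 3, 6, 4)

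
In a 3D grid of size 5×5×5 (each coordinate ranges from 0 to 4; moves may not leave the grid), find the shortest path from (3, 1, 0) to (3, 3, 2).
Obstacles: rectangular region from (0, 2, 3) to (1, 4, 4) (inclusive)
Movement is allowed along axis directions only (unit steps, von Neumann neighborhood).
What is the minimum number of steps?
4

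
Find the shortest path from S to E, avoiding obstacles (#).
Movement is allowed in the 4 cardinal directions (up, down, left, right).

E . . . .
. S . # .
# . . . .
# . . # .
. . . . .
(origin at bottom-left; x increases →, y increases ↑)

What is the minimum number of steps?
2
(one shortest path: (1, 3) → (0, 3) → (0, 4))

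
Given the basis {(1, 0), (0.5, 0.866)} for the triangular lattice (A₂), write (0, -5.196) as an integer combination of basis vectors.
3b₁ - 6b₂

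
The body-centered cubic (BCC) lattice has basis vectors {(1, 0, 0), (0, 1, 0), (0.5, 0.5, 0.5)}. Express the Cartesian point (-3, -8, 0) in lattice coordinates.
-3b₁ - 8b₂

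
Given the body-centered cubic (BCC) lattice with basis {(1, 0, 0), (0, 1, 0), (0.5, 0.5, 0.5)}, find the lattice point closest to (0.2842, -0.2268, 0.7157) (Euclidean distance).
(0.5, -0.5, 0.5)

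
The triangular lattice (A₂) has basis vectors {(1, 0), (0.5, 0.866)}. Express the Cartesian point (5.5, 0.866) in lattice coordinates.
5b₁ + b₂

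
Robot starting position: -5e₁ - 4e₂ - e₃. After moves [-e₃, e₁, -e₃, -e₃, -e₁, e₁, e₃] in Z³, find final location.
(-4, -4, -3)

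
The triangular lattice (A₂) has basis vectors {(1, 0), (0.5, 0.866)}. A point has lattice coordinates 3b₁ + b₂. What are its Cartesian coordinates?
(3.5, 0.866)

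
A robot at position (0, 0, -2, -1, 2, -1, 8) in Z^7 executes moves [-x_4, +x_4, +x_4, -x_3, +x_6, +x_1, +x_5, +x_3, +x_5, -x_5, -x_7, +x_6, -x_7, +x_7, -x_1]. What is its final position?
(0, 0, -2, 0, 3, 1, 7)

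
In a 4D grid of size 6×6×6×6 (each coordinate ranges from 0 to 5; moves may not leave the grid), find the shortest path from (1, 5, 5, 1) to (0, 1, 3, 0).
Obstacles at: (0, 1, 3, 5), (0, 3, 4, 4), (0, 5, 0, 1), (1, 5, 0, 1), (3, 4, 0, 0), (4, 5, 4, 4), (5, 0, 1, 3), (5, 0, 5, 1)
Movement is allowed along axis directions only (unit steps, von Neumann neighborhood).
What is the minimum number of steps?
8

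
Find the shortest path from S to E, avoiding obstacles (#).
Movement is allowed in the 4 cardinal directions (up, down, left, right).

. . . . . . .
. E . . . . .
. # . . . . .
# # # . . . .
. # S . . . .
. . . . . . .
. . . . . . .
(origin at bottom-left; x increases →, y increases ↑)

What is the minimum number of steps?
6
(one shortest path: (2, 2) → (3, 2) → (3, 3) → (3, 4) → (2, 4) → (2, 5) → (1, 5))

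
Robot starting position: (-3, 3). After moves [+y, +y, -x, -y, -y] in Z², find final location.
(-4, 3)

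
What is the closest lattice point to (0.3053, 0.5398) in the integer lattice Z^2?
(0, 1)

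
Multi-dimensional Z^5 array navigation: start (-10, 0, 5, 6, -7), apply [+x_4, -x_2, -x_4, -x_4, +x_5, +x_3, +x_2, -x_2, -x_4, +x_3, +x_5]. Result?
(-10, -1, 7, 4, -5)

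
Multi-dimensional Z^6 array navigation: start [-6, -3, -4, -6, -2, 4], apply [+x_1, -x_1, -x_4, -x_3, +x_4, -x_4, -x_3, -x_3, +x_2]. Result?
(-6, -2, -7, -7, -2, 4)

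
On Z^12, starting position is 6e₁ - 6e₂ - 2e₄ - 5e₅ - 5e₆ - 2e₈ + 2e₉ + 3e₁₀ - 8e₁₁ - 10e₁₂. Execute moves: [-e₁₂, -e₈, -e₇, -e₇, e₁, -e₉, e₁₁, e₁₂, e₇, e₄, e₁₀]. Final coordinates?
(7, -6, 0, -1, -5, -5, -1, -3, 1, 4, -7, -10)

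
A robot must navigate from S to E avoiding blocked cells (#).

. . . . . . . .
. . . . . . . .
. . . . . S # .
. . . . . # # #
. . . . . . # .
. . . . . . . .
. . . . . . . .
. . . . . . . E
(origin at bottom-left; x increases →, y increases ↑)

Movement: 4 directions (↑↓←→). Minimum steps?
9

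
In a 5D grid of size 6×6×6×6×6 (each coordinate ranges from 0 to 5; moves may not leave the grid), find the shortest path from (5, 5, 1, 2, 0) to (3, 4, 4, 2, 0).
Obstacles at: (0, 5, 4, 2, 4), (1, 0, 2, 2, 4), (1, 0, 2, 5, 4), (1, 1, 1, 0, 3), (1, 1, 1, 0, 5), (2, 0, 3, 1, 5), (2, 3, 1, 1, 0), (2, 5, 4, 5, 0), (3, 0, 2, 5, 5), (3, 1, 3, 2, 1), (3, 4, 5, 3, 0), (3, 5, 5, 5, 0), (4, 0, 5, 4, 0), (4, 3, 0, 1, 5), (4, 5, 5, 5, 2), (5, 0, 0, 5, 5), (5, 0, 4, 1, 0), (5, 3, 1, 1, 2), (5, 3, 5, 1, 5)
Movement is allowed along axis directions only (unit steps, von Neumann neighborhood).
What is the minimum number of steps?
6
(one shortest path: (5, 5, 1, 2, 0) → (4, 5, 1, 2, 0) → (3, 5, 1, 2, 0) → (3, 4, 1, 2, 0) → (3, 4, 2, 2, 0) → (3, 4, 3, 2, 0) → (3, 4, 4, 2, 0))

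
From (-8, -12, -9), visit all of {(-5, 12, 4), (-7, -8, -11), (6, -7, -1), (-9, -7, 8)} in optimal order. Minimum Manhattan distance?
82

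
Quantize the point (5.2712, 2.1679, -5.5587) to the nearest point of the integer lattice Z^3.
(5, 2, -6)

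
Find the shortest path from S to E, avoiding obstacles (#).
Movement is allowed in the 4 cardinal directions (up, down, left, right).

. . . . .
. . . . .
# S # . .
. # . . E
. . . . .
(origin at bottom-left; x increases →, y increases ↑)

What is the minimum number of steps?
6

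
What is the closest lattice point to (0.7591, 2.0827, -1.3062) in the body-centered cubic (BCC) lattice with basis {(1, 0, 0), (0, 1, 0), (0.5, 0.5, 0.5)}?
(1, 2, -1)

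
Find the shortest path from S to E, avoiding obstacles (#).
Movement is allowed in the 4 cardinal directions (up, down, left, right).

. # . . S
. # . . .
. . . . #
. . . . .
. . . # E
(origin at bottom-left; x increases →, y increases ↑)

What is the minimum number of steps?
6
(one shortest path: (4, 4) → (3, 4) → (3, 3) → (3, 2) → (3, 1) → (4, 1) → (4, 0))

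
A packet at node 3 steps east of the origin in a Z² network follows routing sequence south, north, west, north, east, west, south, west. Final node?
(1, 0)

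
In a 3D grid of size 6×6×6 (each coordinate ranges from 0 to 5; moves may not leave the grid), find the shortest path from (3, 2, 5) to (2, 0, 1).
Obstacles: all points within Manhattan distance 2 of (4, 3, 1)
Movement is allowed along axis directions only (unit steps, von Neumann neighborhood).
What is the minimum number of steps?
7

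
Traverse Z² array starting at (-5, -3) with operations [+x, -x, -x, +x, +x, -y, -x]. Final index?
(-5, -4)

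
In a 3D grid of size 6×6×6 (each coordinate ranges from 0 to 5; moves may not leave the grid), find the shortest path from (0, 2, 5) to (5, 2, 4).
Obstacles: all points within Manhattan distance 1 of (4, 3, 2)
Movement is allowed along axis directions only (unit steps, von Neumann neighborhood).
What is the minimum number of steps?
6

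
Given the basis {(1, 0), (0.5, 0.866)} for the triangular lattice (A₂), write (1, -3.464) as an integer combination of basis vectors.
3b₁ - 4b₂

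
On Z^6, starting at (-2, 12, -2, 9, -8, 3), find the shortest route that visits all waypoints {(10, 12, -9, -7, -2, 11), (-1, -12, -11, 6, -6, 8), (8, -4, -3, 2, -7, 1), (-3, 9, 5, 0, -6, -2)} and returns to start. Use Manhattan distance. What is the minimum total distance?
208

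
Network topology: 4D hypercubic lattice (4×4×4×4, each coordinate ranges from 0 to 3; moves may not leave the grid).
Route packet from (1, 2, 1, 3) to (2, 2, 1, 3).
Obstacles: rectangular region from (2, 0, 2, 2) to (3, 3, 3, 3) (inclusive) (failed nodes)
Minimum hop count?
1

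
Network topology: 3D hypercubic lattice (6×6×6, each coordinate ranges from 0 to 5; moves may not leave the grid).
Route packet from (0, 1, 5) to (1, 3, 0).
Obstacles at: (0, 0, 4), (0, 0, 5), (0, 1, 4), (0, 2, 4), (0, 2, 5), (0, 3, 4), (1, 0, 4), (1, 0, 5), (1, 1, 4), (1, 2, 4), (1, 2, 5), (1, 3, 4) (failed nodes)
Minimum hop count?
10
(one shortest path: (0, 1, 5) → (1, 1, 5) → (2, 1, 5) → (2, 2, 5) → (2, 3, 5) → (2, 3, 4) → (2, 3, 3) → (1, 3, 3) → (1, 3, 2) → (1, 3, 1) → (1, 3, 0))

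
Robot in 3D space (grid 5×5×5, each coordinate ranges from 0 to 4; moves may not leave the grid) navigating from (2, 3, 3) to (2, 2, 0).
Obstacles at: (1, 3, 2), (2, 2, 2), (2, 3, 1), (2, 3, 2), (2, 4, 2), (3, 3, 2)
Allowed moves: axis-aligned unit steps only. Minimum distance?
6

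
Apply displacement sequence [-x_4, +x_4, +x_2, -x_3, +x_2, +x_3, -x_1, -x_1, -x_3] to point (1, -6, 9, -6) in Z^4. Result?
(-1, -4, 8, -6)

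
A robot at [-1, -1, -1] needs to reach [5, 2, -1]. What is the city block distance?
9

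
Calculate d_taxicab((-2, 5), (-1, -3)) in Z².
9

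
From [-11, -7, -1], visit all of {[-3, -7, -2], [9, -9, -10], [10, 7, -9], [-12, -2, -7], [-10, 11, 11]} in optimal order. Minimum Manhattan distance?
115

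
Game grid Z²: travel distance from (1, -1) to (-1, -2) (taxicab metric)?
3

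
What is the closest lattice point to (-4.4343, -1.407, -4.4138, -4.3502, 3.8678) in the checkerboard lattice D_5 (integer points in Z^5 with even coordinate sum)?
(-5, -1, -4, -4, 4)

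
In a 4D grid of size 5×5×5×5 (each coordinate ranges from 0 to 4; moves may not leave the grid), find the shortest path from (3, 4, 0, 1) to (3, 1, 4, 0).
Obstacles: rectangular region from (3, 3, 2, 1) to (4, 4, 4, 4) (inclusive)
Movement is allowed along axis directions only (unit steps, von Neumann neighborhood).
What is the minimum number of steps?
8
(one shortest path: (3, 4, 0, 1) → (3, 3, 0, 1) → (3, 2, 0, 1) → (3, 1, 0, 1) → (3, 1, 1, 1) → (3, 1, 2, 1) → (3, 1, 3, 1) → (3, 1, 4, 1) → (3, 1, 4, 0))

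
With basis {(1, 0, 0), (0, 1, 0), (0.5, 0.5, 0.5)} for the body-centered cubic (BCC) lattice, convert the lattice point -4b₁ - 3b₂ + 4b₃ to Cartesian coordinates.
(-2, -1, 2)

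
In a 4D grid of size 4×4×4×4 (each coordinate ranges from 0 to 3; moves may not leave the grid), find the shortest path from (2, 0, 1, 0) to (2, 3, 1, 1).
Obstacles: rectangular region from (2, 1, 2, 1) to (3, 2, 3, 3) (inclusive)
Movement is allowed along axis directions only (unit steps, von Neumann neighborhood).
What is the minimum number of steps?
4
(one shortest path: (2, 0, 1, 0) → (2, 1, 1, 0) → (2, 2, 1, 0) → (2, 3, 1, 0) → (2, 3, 1, 1))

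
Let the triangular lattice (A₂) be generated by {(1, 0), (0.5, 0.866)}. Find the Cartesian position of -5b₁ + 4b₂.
(-3, 3.464)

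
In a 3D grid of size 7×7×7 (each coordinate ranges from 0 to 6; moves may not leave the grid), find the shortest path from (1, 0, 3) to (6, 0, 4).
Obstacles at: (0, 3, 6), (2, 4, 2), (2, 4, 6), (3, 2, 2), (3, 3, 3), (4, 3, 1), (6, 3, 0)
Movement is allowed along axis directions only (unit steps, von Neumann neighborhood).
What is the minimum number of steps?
6
(one shortest path: (1, 0, 3) → (2, 0, 3) → (3, 0, 3) → (4, 0, 3) → (5, 0, 3) → (6, 0, 3) → (6, 0, 4))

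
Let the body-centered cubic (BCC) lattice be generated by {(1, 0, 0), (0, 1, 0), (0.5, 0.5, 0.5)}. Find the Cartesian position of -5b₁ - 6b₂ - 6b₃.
(-8, -9, -3)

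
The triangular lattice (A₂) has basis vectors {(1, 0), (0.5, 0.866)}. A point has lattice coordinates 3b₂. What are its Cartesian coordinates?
(1.5, 2.598)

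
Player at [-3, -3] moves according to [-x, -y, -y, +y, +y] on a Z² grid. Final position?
(-4, -3)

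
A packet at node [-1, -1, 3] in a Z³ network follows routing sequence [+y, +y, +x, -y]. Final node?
(0, 0, 3)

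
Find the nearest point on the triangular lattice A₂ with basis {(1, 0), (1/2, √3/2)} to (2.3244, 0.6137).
(2.5, 0.866)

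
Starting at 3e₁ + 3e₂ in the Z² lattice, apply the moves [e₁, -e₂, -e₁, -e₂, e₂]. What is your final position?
(3, 2)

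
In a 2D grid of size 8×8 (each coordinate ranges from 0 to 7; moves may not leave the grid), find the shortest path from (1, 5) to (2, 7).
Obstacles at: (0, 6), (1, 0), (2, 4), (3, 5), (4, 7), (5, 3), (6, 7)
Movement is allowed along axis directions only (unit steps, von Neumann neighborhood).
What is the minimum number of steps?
3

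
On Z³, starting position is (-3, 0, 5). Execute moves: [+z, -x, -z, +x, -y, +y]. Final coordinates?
(-3, 0, 5)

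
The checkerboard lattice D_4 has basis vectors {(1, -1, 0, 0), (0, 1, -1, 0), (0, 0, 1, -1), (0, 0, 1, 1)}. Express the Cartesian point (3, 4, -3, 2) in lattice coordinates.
3b₁ + 7b₂ + b₃ + 3b₄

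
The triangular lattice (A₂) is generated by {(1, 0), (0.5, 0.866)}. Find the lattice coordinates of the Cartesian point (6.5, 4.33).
4b₁ + 5b₂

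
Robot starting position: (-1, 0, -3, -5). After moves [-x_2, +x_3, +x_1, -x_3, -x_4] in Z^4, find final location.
(0, -1, -3, -6)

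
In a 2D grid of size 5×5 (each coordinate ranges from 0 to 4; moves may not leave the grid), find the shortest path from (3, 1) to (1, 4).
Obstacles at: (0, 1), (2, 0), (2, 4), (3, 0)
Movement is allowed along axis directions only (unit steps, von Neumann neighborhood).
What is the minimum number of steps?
5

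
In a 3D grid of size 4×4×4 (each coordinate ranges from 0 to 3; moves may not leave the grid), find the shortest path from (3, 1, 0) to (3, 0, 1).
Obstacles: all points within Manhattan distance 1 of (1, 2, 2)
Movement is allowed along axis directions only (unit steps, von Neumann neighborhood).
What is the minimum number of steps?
2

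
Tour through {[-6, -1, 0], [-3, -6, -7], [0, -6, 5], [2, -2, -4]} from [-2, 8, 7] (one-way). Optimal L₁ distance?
58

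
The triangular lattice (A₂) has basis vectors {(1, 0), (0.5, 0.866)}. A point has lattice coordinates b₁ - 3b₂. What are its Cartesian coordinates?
(-0.5, -2.598)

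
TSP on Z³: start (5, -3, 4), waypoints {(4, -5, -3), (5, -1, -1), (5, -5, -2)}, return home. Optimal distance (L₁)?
24
(one optimal route: (5, -3, 4) → (4, -5, -3) → (5, -5, -2) → (5, -1, -1) → (5, -3, 4))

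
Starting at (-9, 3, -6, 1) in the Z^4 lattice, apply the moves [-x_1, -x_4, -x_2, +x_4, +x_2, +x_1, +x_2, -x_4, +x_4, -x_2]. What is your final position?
(-9, 3, -6, 1)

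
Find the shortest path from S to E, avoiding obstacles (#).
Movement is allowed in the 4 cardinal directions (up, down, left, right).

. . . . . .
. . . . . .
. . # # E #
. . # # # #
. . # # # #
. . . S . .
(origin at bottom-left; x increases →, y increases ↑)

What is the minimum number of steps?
10
(one shortest path: (3, 0) → (2, 0) → (1, 0) → (1, 1) → (1, 2) → (1, 3) → (1, 4) → (2, 4) → (3, 4) → (4, 4) → (4, 3))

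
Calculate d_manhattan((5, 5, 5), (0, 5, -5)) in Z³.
15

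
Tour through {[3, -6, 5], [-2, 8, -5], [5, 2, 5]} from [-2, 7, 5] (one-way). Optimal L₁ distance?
44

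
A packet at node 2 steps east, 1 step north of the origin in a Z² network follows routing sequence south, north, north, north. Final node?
(2, 3)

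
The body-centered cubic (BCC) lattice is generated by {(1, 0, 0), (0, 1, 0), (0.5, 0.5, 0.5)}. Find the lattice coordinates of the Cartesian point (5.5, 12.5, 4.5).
b₁ + 8b₂ + 9b₃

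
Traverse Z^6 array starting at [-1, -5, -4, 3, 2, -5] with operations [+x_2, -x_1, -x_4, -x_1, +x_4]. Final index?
(-3, -4, -4, 3, 2, -5)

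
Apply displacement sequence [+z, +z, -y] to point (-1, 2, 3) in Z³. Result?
(-1, 1, 5)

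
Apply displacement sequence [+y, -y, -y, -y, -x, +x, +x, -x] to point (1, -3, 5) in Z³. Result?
(1, -5, 5)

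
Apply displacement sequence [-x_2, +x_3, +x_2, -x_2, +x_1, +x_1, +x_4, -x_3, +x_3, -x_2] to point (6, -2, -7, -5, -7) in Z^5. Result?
(8, -4, -6, -4, -7)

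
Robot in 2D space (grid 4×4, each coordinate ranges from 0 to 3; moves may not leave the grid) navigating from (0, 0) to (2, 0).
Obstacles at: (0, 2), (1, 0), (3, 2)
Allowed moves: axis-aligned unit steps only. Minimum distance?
4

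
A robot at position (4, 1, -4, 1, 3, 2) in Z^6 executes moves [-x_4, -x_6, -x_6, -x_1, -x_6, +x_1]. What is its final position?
(4, 1, -4, 0, 3, -1)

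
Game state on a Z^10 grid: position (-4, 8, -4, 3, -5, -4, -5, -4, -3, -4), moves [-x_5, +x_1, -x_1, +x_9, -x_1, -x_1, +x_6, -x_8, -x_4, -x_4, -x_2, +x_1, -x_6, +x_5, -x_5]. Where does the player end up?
(-5, 7, -4, 1, -6, -4, -5, -5, -2, -4)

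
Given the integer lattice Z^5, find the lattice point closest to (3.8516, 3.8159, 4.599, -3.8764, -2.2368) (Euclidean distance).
(4, 4, 5, -4, -2)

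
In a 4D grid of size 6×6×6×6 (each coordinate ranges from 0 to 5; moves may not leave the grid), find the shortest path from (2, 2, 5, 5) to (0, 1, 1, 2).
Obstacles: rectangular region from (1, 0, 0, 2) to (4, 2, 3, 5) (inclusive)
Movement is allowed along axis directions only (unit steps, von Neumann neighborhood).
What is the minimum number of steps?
10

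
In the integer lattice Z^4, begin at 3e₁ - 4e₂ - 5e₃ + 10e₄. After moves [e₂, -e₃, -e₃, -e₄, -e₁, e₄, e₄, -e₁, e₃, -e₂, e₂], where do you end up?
(1, -3, -6, 11)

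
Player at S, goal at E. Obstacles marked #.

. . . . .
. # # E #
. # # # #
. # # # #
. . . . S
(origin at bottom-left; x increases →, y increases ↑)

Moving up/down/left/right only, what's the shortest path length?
12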